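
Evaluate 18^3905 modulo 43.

By square-and-multiply:
3905 in binary is 111101000001, i.e. 3905 = 2048 + 1024 + 512 + 256 + 64 + 1.
18^1 ≡ 18 (mod 43)
18^2 ≡ 18^2 = 324 ≡ 23 (mod 43)
18^4 ≡ 23^2 = 529 ≡ 13 (mod 43)
18^8 ≡ 13^2 = 169 ≡ 40 (mod 43)
18^16 ≡ 40^2 = 1600 ≡ 9 (mod 43)
18^32 ≡ 9^2 = 81 ≡ 38 (mod 43)
18^64 ≡ 38^2 = 1444 ≡ 25 (mod 43)
18^128 ≡ 25^2 = 625 ≡ 23 (mod 43)
18^256 ≡ 23^2 = 529 ≡ 13 (mod 43)
18^512 ≡ 13^2 = 169 ≡ 40 (mod 43)
18^1024 ≡ 40^2 = 1600 ≡ 9 (mod 43)
18^2048 ≡ 9^2 = 81 ≡ 38 (mod 43)
18^3905 = 18^2048 * 18^1024 * 18^512 * 18^256 * 18^64 * 18^1 ≡ 38 * 9 * 40 * 13 * 25 * 18 (mod 43).
Accumulate the product:
38 * 9 = 342 ≡ 41
41 * 40 = 1640 ≡ 6
6 * 13 = 78 ≡ 35
35 * 25 = 875 ≡ 15
15 * 18 = 270 ≡ 12

12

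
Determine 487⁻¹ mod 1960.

Run the extended Euclidean algorithm:
1960 = 4×487 + 12
487 = 40×12 + 7
12 = 1×7 + 5
7 = 1×5 + 2
5 = 2×2 + 1
2 = 2×1 + 0
gcd(487, 1960) = 1, so the inverse exists.
Back-substitute for 1:
1 = 1×5 − 2×2
  = −2×7 + 3×5
  = 3×12 − 5×7
  = −5×487 + 203×12
  = 203×1960 − 817×487
So 487⁻¹ ≡ −817 ≡ 1143 (mod 1960).

1143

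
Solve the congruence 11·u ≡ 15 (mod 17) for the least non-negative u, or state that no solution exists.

gcd(11, 17) = 1, so a unique solution mod 17 exists.
11⁻¹ ≡ 14 (mod 17).
u ≡ 14·15 ≡ 6 (mod 17).

6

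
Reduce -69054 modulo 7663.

-69054 = -10*7663 + 7576, so -69054 ≡ 7576 (mod 7663).

7576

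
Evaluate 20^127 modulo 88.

127 in binary is 1111111, i.e. 127 = 64 + 32 + 16 + 8 + 4 + 2 + 1.
20^1 ≡ 20 (mod 88)
20^2 ≡ 20^2 = 400 ≡ 48 (mod 88)
20^4 ≡ 48^2 = 2304 ≡ 16 (mod 88)
20^8 ≡ 16^2 = 256 ≡ 80 (mod 88)
20^16 ≡ 80^2 = 6400 ≡ 64 (mod 88)
20^32 ≡ 64^2 = 4096 ≡ 48 (mod 88)
20^64 ≡ 48^2 = 2304 ≡ 16 (mod 88)
20^127 = 20^64 × 20^32 × 20^16 × 20^8 × 20^4 × 20^2 × 20^1 ≡ 16 × 48 × 64 × 80 × 16 × 48 × 20 (mod 88).
Accumulate the product:
16 × 48 = 768 ≡ 64
64 × 64 = 4096 ≡ 48
48 × 80 = 3840 ≡ 56
56 × 16 = 896 ≡ 16
16 × 48 = 768 ≡ 64
64 × 20 = 1280 ≡ 48

48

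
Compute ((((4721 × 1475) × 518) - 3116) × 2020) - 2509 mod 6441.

6260

4721 × 1475 = 6963475 ≡ 754 (mod 6441)
754 × 518 = 390572 ≡ 4112 (mod 6441)
4112 - 3116 = 996
996 × 2020 = 2011920 ≡ 2328 (mod 6441)
2328 - 2509 = -181 ≡ 6260 (mod 6441)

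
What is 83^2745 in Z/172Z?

2745 in binary is 101010111001, i.e. 2745 = 2048 + 512 + 128 + 32 + 16 + 8 + 1.
83^1 ≡ 83 (mod 172)
83^2 ≡ 83^2 = 6889 ≡ 9 (mod 172)
83^4 ≡ 9^2 = 81 (mod 172)
83^8 ≡ 81^2 = 6561 ≡ 25 (mod 172)
83^16 ≡ 25^2 = 625 ≡ 109 (mod 172)
83^32 ≡ 109^2 = 11881 ≡ 13 (mod 172)
83^64 ≡ 13^2 = 169 (mod 172)
83^128 ≡ 169^2 = 28561 ≡ 9 (mod 172)
83^256 ≡ 9^2 = 81 (mod 172)
83^512 ≡ 81^2 = 6561 ≡ 25 (mod 172)
83^1024 ≡ 25^2 = 625 ≡ 109 (mod 172)
83^2048 ≡ 109^2 = 11881 ≡ 13 (mod 172)
83^2745 = 83^2048 × 83^512 × 83^128 × 83^32 × 83^16 × 83^8 × 83^1 ≡ 13 × 25 × 9 × 13 × 109 × 25 × 83 (mod 172).
Accumulate the product:
13 × 25 = 325 ≡ 153
153 × 9 = 1377 ≡ 1
1 × 13 = 13
13 × 109 = 1417 ≡ 41
41 × 25 = 1025 ≡ 165
165 × 83 = 13695 ≡ 107

107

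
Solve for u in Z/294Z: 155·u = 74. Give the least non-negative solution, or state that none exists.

46

gcd(155, 294) = 1, so a unique solution mod 294 exists.
155⁻¹ ≡ 239 (mod 294).
u ≡ 239·74 ≡ 46 (mod 294).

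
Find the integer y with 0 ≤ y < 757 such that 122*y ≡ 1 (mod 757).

By the extended Euclidean algorithm:
757 = 6×122 + 25
122 = 4×25 + 22
25 = 1×22 + 3
22 = 7×3 + 1
3 = 3×1 + 0
gcd(122, 757) = 1, so the inverse exists.
Back-substitute for 1:
1 = 1×22 − 7×3
  = −7×25 + 8×22
  = 8×122 − 39×25
  = −39×757 + 242×122
So 122⁻¹ ≡ 242 (mod 757).

242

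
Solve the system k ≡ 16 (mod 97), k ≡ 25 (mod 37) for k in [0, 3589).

210

97⁻¹ mod 37: 97*29 ≡ 1 (mod 37), so 97⁻¹ ≡ 29.
k = 16 + 97*((25 − 16)*29 mod 37) = 16 + 97*2 = 210.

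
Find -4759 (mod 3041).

-4759 = -2·3041 + 1323, so -4759 ≡ 1323 (mod 3041).

1323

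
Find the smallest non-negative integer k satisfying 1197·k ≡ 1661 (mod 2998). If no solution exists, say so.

2243

gcd(1197, 2998) = 1, so a unique solution mod 2998 exists.
1197⁻¹ ≡ 2725 (mod 2998).
k ≡ 2725·1661 ≡ 2243 (mod 2998).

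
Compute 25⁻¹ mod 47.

32

47 = 1*25 + 22
25 = 1*22 + 3
22 = 7*3 + 1
3 = 3*1 + 0
gcd(25, 47) = 1, so the inverse exists.
Bézout: 1 = 8*47 − 15*25.
So 25⁻¹ ≡ −15 ≡ 32 (mod 47).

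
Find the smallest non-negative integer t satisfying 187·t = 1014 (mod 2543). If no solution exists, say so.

gcd(187, 2543) = 1, so a unique solution mod 2543 exists.
187⁻¹ ≡ 68 (mod 2543).
t ≡ 68·1014 ≡ 291 (mod 2543).

291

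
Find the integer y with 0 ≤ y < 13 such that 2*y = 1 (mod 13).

13 = 6·2 + 1
2 = 2·1 + 0
gcd(2, 13) = 1, so the inverse exists.
Back-substitute for 1:
1 = 1·13 − 6·2
So 2⁻¹ ≡ −6 ≡ 7 (mod 13).

7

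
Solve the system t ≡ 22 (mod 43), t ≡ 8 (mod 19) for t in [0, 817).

43⁻¹ mod 19: 43*4 ≡ 1 (mod 19), so 43⁻¹ ≡ 4.
t = 22 + 43*((8 − 22)*4 mod 19) = 22 + 43*1 = 65.
Check: 65 mod 43 = 22, 65 mod 19 = 8. ✓

65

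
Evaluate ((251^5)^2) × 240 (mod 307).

(251)^5 ≡ 129 (mod 307)
(129)^2 ≡ 63 (mod 307)
63 × 240 = 15120 ≡ 77 (mod 307)

77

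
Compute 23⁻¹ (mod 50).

Run the extended Euclidean algorithm:
50 = 2·23 + 4
23 = 5·4 + 3
4 = 1·3 + 1
3 = 3·1 + 0
gcd(23, 50) = 1, so the inverse exists.
Back-substitute for 1:
1 = 1·4 − 1·3
  = −1·23 + 6·4
  = 6·50 − 13·23
So 23⁻¹ ≡ −13 ≡ 37 (mod 50).

37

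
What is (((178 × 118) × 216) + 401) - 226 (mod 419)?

178 × 118 = 21004 ≡ 54 (mod 419)
54 × 216 = 11664 ≡ 351 (mod 419)
351 + 401 = 752 ≡ 333 (mod 419)
333 - 226 = 107

107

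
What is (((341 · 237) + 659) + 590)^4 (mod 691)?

341 · 237 = 80817 ≡ 661 (mod 691)
661 + 659 = 1320 ≡ 629 (mod 691)
629 + 590 = 1219 ≡ 528 (mod 691)
(528)^4 ≡ 672 (mod 691)

672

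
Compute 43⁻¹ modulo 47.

47 = 1×43 + 4
43 = 10×4 + 3
4 = 1×3 + 1
3 = 3×1 + 0
gcd(43, 47) = 1, so the inverse exists.
Back-substitute for 1:
1 = 1×4 − 1×3
  = −1×43 + 11×4
  = 11×47 − 12×43
So 43⁻¹ ≡ −12 ≡ 35 (mod 47).

35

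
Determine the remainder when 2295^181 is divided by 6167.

2960

181 in binary is 10110101, i.e. 181 = 128 + 32 + 16 + 4 + 1.
2295^1 ≡ 2295 (mod 6167)
2295^2 ≡ 2295^2 = 5267025 ≡ 407 (mod 6167)
2295^4 ≡ 407^2 = 165649 ≡ 5307 (mod 6167)
2295^8 ≡ 5307^2 = 28164249 ≡ 5727 (mod 6167)
2295^16 ≡ 5727^2 = 32798529 ≡ 2423 (mod 6167)
2295^32 ≡ 2423^2 = 5870929 ≡ 6112 (mod 6167)
2295^64 ≡ 6112^2 = 37356544 ≡ 3025 (mod 6167)
2295^128 ≡ 3025^2 = 9150625 ≡ 4964 (mod 6167)
2295^181 = 2295^128 × 2295^32 × 2295^16 × 2295^4 × 2295^1 ≡ 4964 × 6112 × 2423 × 5307 × 2295 (mod 6167).
Accumulate the product:
4964 × 6112 = 30339968 ≡ 4495
4495 × 2423 = 10891385 ≡ 463
463 × 5307 = 2457141 ≡ 2675
2675 × 2295 = 6139125 ≡ 2960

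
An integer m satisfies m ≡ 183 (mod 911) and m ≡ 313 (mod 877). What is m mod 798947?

911⁻¹ mod 877: 911×129 ≡ 1 (mod 877), so 911⁻¹ ≡ 129.
m = 183 + 911×((313 − 183)×129 mod 877) = 183 + 911×107 = 97660.
Check: 97660 mod 911 = 183, 97660 mod 877 = 313. ✓

97660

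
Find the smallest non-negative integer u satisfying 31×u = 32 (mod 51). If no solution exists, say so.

29

gcd(31, 51) = 1, so a unique solution mod 51 exists.
31⁻¹ ≡ 28 (mod 51).
u ≡ 28×32 ≡ 29 (mod 51).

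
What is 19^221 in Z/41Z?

22

Compute successive squares:
221 in binary is 11011101, i.e. 221 = 128 + 64 + 16 + 8 + 4 + 1.
19^1 ≡ 19 (mod 41)
19^2 ≡ 19^2 = 361 ≡ 33 (mod 41)
19^4 ≡ 33^2 = 1089 ≡ 23 (mod 41)
19^8 ≡ 23^2 = 529 ≡ 37 (mod 41)
19^16 ≡ 37^2 = 1369 ≡ 16 (mod 41)
19^32 ≡ 16^2 = 256 ≡ 10 (mod 41)
19^64 ≡ 10^2 = 100 ≡ 18 (mod 41)
19^128 ≡ 18^2 = 324 ≡ 37 (mod 41)
19^221 = 19^128 * 19^64 * 19^16 * 19^8 * 19^4 * 19^1 ≡ 37 * 18 * 16 * 37 * 23 * 19 (mod 41).
Accumulate the product:
37 * 18 = 666 ≡ 10
10 * 16 = 160 ≡ 37
37 * 37 = 1369 ≡ 16
16 * 23 = 368 ≡ 40
40 * 19 = 760 ≡ 22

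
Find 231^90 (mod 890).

231^1 ≡ 231 (mod 890)
231^2 ≡ 231^2 = 53361 ≡ 851 (mod 890)
231^4 ≡ 851^2 = 724201 ≡ 631 (mod 890)
231^8 ≡ 631^2 = 398161 ≡ 331 (mod 890)
231^16 ≡ 331^2 = 109561 ≡ 91 (mod 890)
231^32 ≡ 91^2 = 8281 ≡ 271 (mod 890)
231^64 ≡ 271^2 = 73441 ≡ 461 (mod 890)
231^90 = 231^64 · 231^16 · 231^8 · 231^2 ≡ 461 · 91 · 331 · 851 (mod 890).
Accumulate the product:
461 · 91 = 41951 ≡ 121
121 · 331 = 40051 ≡ 1
1 · 851 = 851

851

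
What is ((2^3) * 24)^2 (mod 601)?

203

(2)^3 ≡ 8 (mod 601)
8 * 24 = 192
(192)^2 ≡ 203 (mod 601)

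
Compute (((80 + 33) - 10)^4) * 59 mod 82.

37

80 + 33 = 113 ≡ 31 (mod 82)
31 - 10 = 21
(21)^4 ≡ 59 (mod 82)
59 * 59 = 3481 ≡ 37 (mod 82)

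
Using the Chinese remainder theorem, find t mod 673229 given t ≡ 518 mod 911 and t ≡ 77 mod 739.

150833

911⁻¹ mod 739: 911×623 ≡ 1 (mod 739), so 911⁻¹ ≡ 623.
t = 518 + 911×((77 − 518)×623 mod 739) = 518 + 911×165 = 150833.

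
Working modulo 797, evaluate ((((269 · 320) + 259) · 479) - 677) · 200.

726

269 · 320 = 86080 ≡ 4 (mod 797)
4 + 259 = 263
263 · 479 = 125977 ≡ 51 (mod 797)
51 - 677 = -626 ≡ 171 (mod 797)
171 · 200 = 34200 ≡ 726 (mod 797)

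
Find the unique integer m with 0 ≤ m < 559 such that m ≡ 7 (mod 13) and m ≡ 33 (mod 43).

33

13⁻¹ mod 43: 13×10 ≡ 1 (mod 43), so 13⁻¹ ≡ 10.
m = 7 + 13×((33 − 7)×10 mod 43) = 7 + 13×2 = 33.
Check: 33 mod 13 = 7, 33 mod 43 = 33. ✓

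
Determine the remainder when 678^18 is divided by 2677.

1901

18 in binary is 10010, i.e. 18 = 16 + 2.
678^1 ≡ 678 (mod 2677)
678^2 ≡ 678^2 = 459684 ≡ 1917 (mod 2677)
678^4 ≡ 1917^2 = 3674889 ≡ 2045 (mod 2677)
678^8 ≡ 2045^2 = 4182025 ≡ 551 (mod 2677)
678^16 ≡ 551^2 = 303601 ≡ 1100 (mod 2677)
678^18 = 678^16 · 678^2 ≡ 1100 · 1917 (mod 2677).
1100 · 1917 = 2108700 ≡ 1901 (mod 2677).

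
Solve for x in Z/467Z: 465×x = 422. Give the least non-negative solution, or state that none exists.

256

gcd(465, 467) = 1, so a unique solution mod 467 exists.
465⁻¹ ≡ 233 (mod 467).
x ≡ 233×422 ≡ 256 (mod 467).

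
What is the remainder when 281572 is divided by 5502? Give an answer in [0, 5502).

970

281572 = 51*5502 + 970, so 281572 ≡ 970 (mod 5502).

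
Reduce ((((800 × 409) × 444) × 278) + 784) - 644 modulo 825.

800 × 409 = 327200 ≡ 500 (mod 825)
500 × 444 = 222000 ≡ 75 (mod 825)
75 × 278 = 20850 ≡ 225 (mod 825)
225 + 784 = 1009 ≡ 184 (mod 825)
184 - 644 = -460 ≡ 365 (mod 825)

365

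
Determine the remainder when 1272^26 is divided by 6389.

1272^1 ≡ 1272 (mod 6389)
1272^2 ≡ 1272^2 = 1617984 ≡ 1567 (mod 6389)
1272^4 ≡ 1567^2 = 2455489 ≡ 2113 (mod 6389)
1272^8 ≡ 2113^2 = 4464769 ≡ 5247 (mod 6389)
1272^16 ≡ 5247^2 = 27531009 ≡ 808 (mod 6389)
1272^26 = 1272^16 · 1272^8 · 1272^2 ≡ 808 · 5247 · 1567 (mod 6389).
Accumulate the product:
808 · 5247 = 4239576 ≡ 3669
3669 · 1567 = 5749323 ≡ 5612

5612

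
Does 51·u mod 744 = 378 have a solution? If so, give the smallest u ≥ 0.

22

gcd(51, 744) = 3, and 3 | 378, so solutions exist.
Divide through by 3: 17·u = 126 (mod 248).
17⁻¹ ≡ 73 (mod 248).
u ≡ 73·126 ≡ 22 (mod 248).
The smallest non-negative solution is u = 22.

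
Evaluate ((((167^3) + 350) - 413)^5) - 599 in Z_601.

(167)^3 ≡ 314 (mod 601)
314 + 350 = 664 ≡ 63 (mod 601)
63 - 413 = -350 ≡ 251 (mod 601)
(251)^5 ≡ 99 (mod 601)
99 - 599 = -500 ≡ 101 (mod 601)

101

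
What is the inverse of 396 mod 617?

67

Apply the Euclidean algorithm and back-substitute:
617 = 1×396 + 221
396 = 1×221 + 175
221 = 1×175 + 46
175 = 3×46 + 37
46 = 1×37 + 9
37 = 4×9 + 1
9 = 9×1 + 0
gcd(396, 617) = 1, so the inverse exists.
Bézout: 1 = −43×617 + 67×396.
So 396⁻¹ ≡ 67 (mod 617).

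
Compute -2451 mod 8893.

6442

-2451 = -1×8893 + 6442, so -2451 ≡ 6442 (mod 8893).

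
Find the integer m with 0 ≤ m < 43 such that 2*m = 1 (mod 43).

43 = 21×2 + 1
2 = 2×1 + 0
gcd(2, 43) = 1, so the inverse exists.
Back-substitute for 1:
1 = 1×43 − 21×2
So 2⁻¹ ≡ −21 ≡ 22 (mod 43).

22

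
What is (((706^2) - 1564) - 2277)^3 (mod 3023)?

(706)^2 ≡ 2664 (mod 3023)
2664 - 1564 = 1100
1100 - 2277 = -1177 ≡ 1846 (mod 3023)
(1846)^3 ≡ 1415 (mod 3023)

1415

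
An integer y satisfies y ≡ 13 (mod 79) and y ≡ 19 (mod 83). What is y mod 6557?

79⁻¹ mod 83: 79*62 ≡ 1 (mod 83), so 79⁻¹ ≡ 62.
y = 13 + 79*((19 − 13)*62 mod 83) = 13 + 79*40 = 3173.

3173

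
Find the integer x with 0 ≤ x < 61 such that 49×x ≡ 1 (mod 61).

5

61 = 1·49 + 12
49 = 4·12 + 1
12 = 12·1 + 0
gcd(49, 61) = 1, so the inverse exists.
Back-substitute for 1:
1 = 1·49 − 4·12
  = −4·61 + 5·49
So 49⁻¹ ≡ 5 (mod 61).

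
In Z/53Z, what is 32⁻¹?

Run the extended Euclidean algorithm:
53 = 1×32 + 21
32 = 1×21 + 11
21 = 1×11 + 10
11 = 1×10 + 1
10 = 10×1 + 0
gcd(32, 53) = 1, so the inverse exists.
Bézout: 1 = −3×53 + 5×32.
So 32⁻¹ ≡ 5 (mod 53).

5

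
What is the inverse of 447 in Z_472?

By the extended Euclidean algorithm:
472 = 1×447 + 25
447 = 17×25 + 22
25 = 1×22 + 3
22 = 7×3 + 1
3 = 3×1 + 0
gcd(447, 472) = 1, so the inverse exists.
Back-substitute for 1:
1 = 1×22 − 7×3
  = −7×25 + 8×22
  = 8×447 − 143×25
  = −143×472 + 151×447
So 447⁻¹ ≡ 151 (mod 472).

151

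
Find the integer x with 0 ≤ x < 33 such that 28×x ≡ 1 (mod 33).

13

Apply the Euclidean algorithm and back-substitute:
33 = 1×28 + 5
28 = 5×5 + 3
5 = 1×3 + 2
3 = 1×2 + 1
2 = 2×1 + 0
gcd(28, 33) = 1, so the inverse exists.
Bézout: 1 = −11×33 + 13×28.
So 28⁻¹ ≡ 13 (mod 33).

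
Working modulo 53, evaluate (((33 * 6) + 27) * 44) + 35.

33 * 6 = 198 ≡ 39 (mod 53)
39 + 27 = 66 ≡ 13 (mod 53)
13 * 44 = 572 ≡ 42 (mod 53)
42 + 35 = 77 ≡ 24 (mod 53)

24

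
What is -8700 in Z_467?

-8700 = -19*467 + 173, so -8700 ≡ 173 (mod 467).

173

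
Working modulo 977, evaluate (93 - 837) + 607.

840

93 - 837 = -744 ≡ 233 (mod 977)
233 + 607 = 840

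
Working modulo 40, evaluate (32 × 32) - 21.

3

32 × 32 = 1024 ≡ 24 (mod 40)
24 - 21 = 3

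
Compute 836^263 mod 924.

263 in binary is 100000111, i.e. 263 = 256 + 4 + 2 + 1.
836^1 ≡ 836 (mod 924)
836^2 ≡ 836^2 = 698896 ≡ 352 (mod 924)
836^4 ≡ 352^2 = 123904 ≡ 88 (mod 924)
836^8 ≡ 88^2 = 7744 ≡ 352 (mod 924)
836^16 ≡ 352^2 = 123904 ≡ 88 (mod 924)
836^32 ≡ 88^2 = 7744 ≡ 352 (mod 924)
836^64 ≡ 352^2 = 123904 ≡ 88 (mod 924)
836^128 ≡ 88^2 = 7744 ≡ 352 (mod 924)
836^256 ≡ 352^2 = 123904 ≡ 88 (mod 924)
836^263 = 836^256 * 836^4 * 836^2 * 836^1 ≡ 88 * 88 * 352 * 836 (mod 924).
Accumulate the product:
88 * 88 = 7744 ≡ 352
352 * 352 = 123904 ≡ 88
88 * 836 = 73568 ≡ 572

572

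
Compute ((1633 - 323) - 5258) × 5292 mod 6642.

2916

1633 - 323 = 1310
1310 - 5258 = -3948 ≡ 2694 (mod 6642)
2694 × 5292 = 14256648 ≡ 2916 (mod 6642)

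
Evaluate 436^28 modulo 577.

512

By square-and-multiply:
28 in binary is 11100, i.e. 28 = 16 + 8 + 4.
436^1 ≡ 436 (mod 577)
436^2 ≡ 436^2 = 190096 ≡ 263 (mod 577)
436^4 ≡ 263^2 = 69169 ≡ 506 (mod 577)
436^8 ≡ 506^2 = 256036 ≡ 425 (mod 577)
436^16 ≡ 425^2 = 180625 ≡ 24 (mod 577)
436^28 = 436^16 · 436^8 · 436^4 ≡ 24 · 425 · 506 (mod 577).
Accumulate the product:
24 · 425 = 10200 ≡ 391
391 · 506 = 197846 ≡ 512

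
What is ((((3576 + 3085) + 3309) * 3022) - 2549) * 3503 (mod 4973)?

3576 + 3085 = 6661 ≡ 1688 (mod 4973)
1688 + 3309 = 4997 ≡ 24 (mod 4973)
24 * 3022 = 72528 ≡ 2906 (mod 4973)
2906 - 2549 = 357
357 * 3503 = 1250571 ≡ 2348 (mod 4973)

2348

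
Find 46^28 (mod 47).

By square-and-multiply:
28 in binary is 11100, i.e. 28 = 16 + 8 + 4.
46^1 ≡ 46 (mod 47)
46^2 ≡ 46^2 = 2116 ≡ 1 (mod 47)
46^4 ≡ 1^2 = 1 (mod 47)
46^8 ≡ 1^2 = 1 (mod 47)
46^16 ≡ 1^2 = 1 (mod 47)
46^28 = 46^16 * 46^8 * 46^4 ≡ 1 * 1 * 1 (mod 47).
Accumulate the product:
1 * 1 = 1
1 * 1 = 1

1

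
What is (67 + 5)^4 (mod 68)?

67 + 5 = 72 ≡ 4 (mod 68)
(4)^4 ≡ 52 (mod 68)

52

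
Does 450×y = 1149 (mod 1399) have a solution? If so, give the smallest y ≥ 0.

1243

gcd(450, 1399) = 1, so a unique solution mod 1399 exists.
450⁻¹ ≡ 314 (mod 1399).
y ≡ 314×1149 ≡ 1243 (mod 1399).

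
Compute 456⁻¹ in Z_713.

86

713 = 1·456 + 257
456 = 1·257 + 199
257 = 1·199 + 58
199 = 3·58 + 25
58 = 2·25 + 8
25 = 3·8 + 1
8 = 8·1 + 0
gcd(456, 713) = 1, so the inverse exists.
Bézout: 1 = −55·713 + 86·456.
So 456⁻¹ ≡ 86 (mod 713).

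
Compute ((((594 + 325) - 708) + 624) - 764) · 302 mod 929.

594 + 325 = 919
919 - 708 = 211
211 + 624 = 835
835 - 764 = 71
71 · 302 = 21442 ≡ 75 (mod 929)

75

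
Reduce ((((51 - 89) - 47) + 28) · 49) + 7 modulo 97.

51 - 89 = -38 ≡ 59 (mod 97)
59 - 47 = 12
12 + 28 = 40
40 · 49 = 1960 ≡ 20 (mod 97)
20 + 7 = 27

27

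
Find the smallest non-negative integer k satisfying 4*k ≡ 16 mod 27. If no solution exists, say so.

gcd(4, 27) = 1, so a unique solution mod 27 exists.
4⁻¹ ≡ 7 (mod 27).
k ≡ 7*16 ≡ 4 (mod 27).

4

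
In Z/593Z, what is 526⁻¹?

177

Run the extended Euclidean algorithm:
593 = 1*526 + 67
526 = 7*67 + 57
67 = 1*57 + 10
57 = 5*10 + 7
10 = 1*7 + 3
7 = 2*3 + 1
3 = 3*1 + 0
gcd(526, 593) = 1, so the inverse exists.
Bézout: 1 = −157*593 + 177*526.
So 526⁻¹ ≡ 177 (mod 593).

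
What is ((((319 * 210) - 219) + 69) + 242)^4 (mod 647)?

233

319 * 210 = 66990 ≡ 349 (mod 647)
349 - 219 = 130
130 + 69 = 199
199 + 242 = 441
(441)^4 ≡ 233 (mod 647)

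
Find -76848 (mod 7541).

-76848 = -11×7541 + 6103, so -76848 ≡ 6103 (mod 7541).

6103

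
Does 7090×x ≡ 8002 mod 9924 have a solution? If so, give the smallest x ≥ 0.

4609

gcd(7090, 9924) = 2, and 2 | 8002, so solutions exist.
Divide through by 2: 3545×x ≡ 4001 mod 4962.
3545⁻¹ ≡ 3971 (mod 4962).
x ≡ 3971×4001 ≡ 4609 (mod 4962).
The smallest non-negative solution is x = 4609.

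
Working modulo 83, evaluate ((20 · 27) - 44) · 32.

19

20 · 27 = 540 ≡ 42 (mod 83)
42 - 44 = -2 ≡ 81 (mod 83)
81 · 32 = 2592 ≡ 19 (mod 83)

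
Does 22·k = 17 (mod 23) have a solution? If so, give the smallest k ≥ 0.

gcd(22, 23) = 1, so a unique solution mod 23 exists.
22⁻¹ ≡ 22 (mod 23).
k ≡ 22·17 ≡ 6 (mod 23).

6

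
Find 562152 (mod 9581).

562152 = 58×9581 + 6454, so 562152 ≡ 6454 (mod 9581).

6454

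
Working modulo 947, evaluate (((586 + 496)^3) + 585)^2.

619

586 + 496 = 1082 ≡ 135 (mod 947)
(135)^3 ≡ 69 (mod 947)
69 + 585 = 654
(654)^2 ≡ 619 (mod 947)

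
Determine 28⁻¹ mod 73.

60

73 = 2*28 + 17
28 = 1*17 + 11
17 = 1*11 + 6
11 = 1*6 + 5
6 = 1*5 + 1
5 = 5*1 + 0
gcd(28, 73) = 1, so the inverse exists.
Bézout: 1 = 5*73 − 13*28.
So 28⁻¹ ≡ −13 ≡ 60 (mod 73).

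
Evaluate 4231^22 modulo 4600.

2761

Using repeated squaring:
22 in binary is 10110, i.e. 22 = 16 + 4 + 2.
4231^1 ≡ 4231 (mod 4600)
4231^2 ≡ 4231^2 = 17901361 ≡ 2761 (mod 4600)
4231^4 ≡ 2761^2 = 7623121 ≡ 921 (mod 4600)
4231^8 ≡ 921^2 = 848241 ≡ 1841 (mod 4600)
4231^16 ≡ 1841^2 = 3389281 ≡ 3681 (mod 4600)
4231^22 = 4231^16 · 4231^4 · 4231^2 ≡ 3681 · 921 · 2761 (mod 4600).
Accumulate the product:
3681 · 921 = 3390201 ≡ 1
1 · 2761 = 2761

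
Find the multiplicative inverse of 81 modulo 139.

139 = 1*81 + 58
81 = 1*58 + 23
58 = 2*23 + 12
23 = 1*12 + 11
12 = 1*11 + 1
11 = 11*1 + 0
gcd(81, 139) = 1, so the inverse exists.
Back-substitute for 1:
1 = 1*12 − 1*11
  = −1*23 + 2*12
  = 2*58 − 5*23
  = −5*81 + 7*58
  = 7*139 − 12*81
So 81⁻¹ ≡ −12 ≡ 127 (mod 139).

127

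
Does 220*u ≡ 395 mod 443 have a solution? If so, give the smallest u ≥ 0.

gcd(220, 443) = 1, so a unique solution mod 443 exists.
220⁻¹ ≡ 147 (mod 443).
u ≡ 147*395 ≡ 32 (mod 443).

32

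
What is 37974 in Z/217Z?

216

37974 = 174×217 + 216, so 37974 ≡ 216 (mod 217).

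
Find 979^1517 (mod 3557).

By square-and-multiply:
1517 in binary is 10111101101, i.e. 1517 = 1024 + 256 + 128 + 64 + 32 + 8 + 4 + 1.
979^1 ≡ 979 (mod 3557)
979^2 ≡ 979^2 = 958441 ≡ 1608 (mod 3557)
979^4 ≡ 1608^2 = 2585664 ≡ 3282 (mod 3557)
979^8 ≡ 3282^2 = 10771524 ≡ 928 (mod 3557)
979^16 ≡ 928^2 = 861184 ≡ 390 (mod 3557)
979^32 ≡ 390^2 = 152100 ≡ 2706 (mod 3557)
979^64 ≡ 2706^2 = 7322436 ≡ 2130 (mod 3557)
979^128 ≡ 2130^2 = 4536900 ≡ 1725 (mod 3557)
979^256 ≡ 1725^2 = 2975625 ≡ 1973 (mod 3557)
979^512 ≡ 1973^2 = 3892729 ≡ 1371 (mod 3557)
979^1024 ≡ 1371^2 = 1879641 ≡ 1545 (mod 3557)
979^1517 = 979^1024 * 979^256 * 979^128 * 979^64 * 979^32 * 979^8 * 979^4 * 979^1 ≡ 1545 * 1973 * 1725 * 2130 * 2706 * 928 * 3282 * 979 (mod 3557).
Accumulate the product:
1545 * 1973 = 3048285 ≡ 3493
3493 * 1725 = 6025425 ≡ 3424
3424 * 2130 = 7293120 ≡ 1270
1270 * 2706 = 3436620 ≡ 558
558 * 928 = 517824 ≡ 2059
2059 * 3282 = 6757638 ≡ 2895
2895 * 979 = 2834205 ≡ 2833

2833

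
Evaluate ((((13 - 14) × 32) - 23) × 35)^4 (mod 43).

13 - 14 = -1 ≡ 42 (mod 43)
42 × 32 = 1344 ≡ 11 (mod 43)
11 - 23 = -12 ≡ 31 (mod 43)
31 × 35 = 1085 ≡ 10 (mod 43)
(10)^4 ≡ 24 (mod 43)

24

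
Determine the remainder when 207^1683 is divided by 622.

207^1 ≡ 207 (mod 622)
207^2 ≡ 207^2 = 42849 ≡ 553 (mod 622)
207^4 ≡ 553^2 = 305809 ≡ 407 (mod 622)
207^8 ≡ 407^2 = 165649 ≡ 197 (mod 622)
207^16 ≡ 197^2 = 38809 ≡ 245 (mod 622)
207^32 ≡ 245^2 = 60025 ≡ 313 (mod 622)
207^64 ≡ 313^2 = 97969 ≡ 315 (mod 622)
207^128 ≡ 315^2 = 99225 ≡ 327 (mod 622)
207^256 ≡ 327^2 = 106929 ≡ 567 (mod 622)
207^512 ≡ 567^2 = 321489 ≡ 537 (mod 622)
207^1024 ≡ 537^2 = 288369 ≡ 383 (mod 622)
207^1683 = 207^1024 × 207^512 × 207^128 × 207^16 × 207^2 × 207^1 ≡ 383 × 537 × 327 × 245 × 553 × 207 (mod 622).
Accumulate the product:
383 × 537 = 205671 ≡ 411
411 × 327 = 134397 ≡ 45
45 × 245 = 11025 ≡ 451
451 × 553 = 249403 ≡ 603
603 × 207 = 124821 ≡ 421

421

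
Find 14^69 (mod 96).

14^1 ≡ 14 (mod 96)
14^2 ≡ 14^2 = 196 ≡ 4 (mod 96)
14^4 ≡ 4^2 = 16 (mod 96)
14^8 ≡ 16^2 = 256 ≡ 64 (mod 96)
14^16 ≡ 64^2 = 4096 ≡ 64 (mod 96)
14^32 ≡ 64^2 = 4096 ≡ 64 (mod 96)
14^64 ≡ 64^2 = 4096 ≡ 64 (mod 96)
14^69 = 14^64 × 14^4 × 14^1 ≡ 64 × 16 × 14 (mod 96).
Accumulate the product:
64 × 16 = 1024 ≡ 64
64 × 14 = 896 ≡ 32

32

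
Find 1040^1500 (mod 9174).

Compute successive squares:
1040^1 ≡ 1040 (mod 9174)
1040^2 ≡ 1040^2 = 1081600 ≡ 8242 (mod 9174)
1040^4 ≡ 8242^2 = 67930564 ≡ 6268 (mod 9174)
1040^8 ≡ 6268^2 = 39287824 ≡ 4756 (mod 9174)
1040^16 ≡ 4756^2 = 22619536 ≡ 5626 (mod 9174)
1040^32 ≡ 5626^2 = 31651876 ≡ 1576 (mod 9174)
1040^64 ≡ 1576^2 = 2483776 ≡ 6796 (mod 9174)
1040^128 ≡ 6796^2 = 46185616 ≡ 3700 (mod 9174)
1040^256 ≡ 3700^2 = 13690000 ≡ 2392 (mod 9174)
1040^512 ≡ 2392^2 = 5721664 ≡ 6262 (mod 9174)
1040^1024 ≡ 6262^2 = 39212644 ≡ 2968 (mod 9174)
1040^1500 = 1040^1024 × 1040^256 × 1040^128 × 1040^64 × 1040^16 × 1040^8 × 1040^4 ≡ 2968 × 2392 × 3700 × 6796 × 5626 × 4756 × 6268 (mod 9174).
Accumulate the product:
2968 × 2392 = 7099456 ≡ 7954
7954 × 3700 = 29429800 ≡ 8782
8782 × 6796 = 59682472 ≡ 5602
5602 × 5626 = 31516852 ≡ 4162
4162 × 4756 = 19794472 ≡ 6154
6154 × 6268 = 38573272 ≡ 5776

5776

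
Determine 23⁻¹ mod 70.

67

70 = 3*23 + 1
23 = 23*1 + 0
gcd(23, 70) = 1, so the inverse exists.
Bézout: 1 = 1*70 − 3*23.
So 23⁻¹ ≡ −3 ≡ 67 (mod 70).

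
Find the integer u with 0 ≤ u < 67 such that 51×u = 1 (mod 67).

Run the extended Euclidean algorithm:
67 = 1×51 + 16
51 = 3×16 + 3
16 = 5×3 + 1
3 = 3×1 + 0
gcd(51, 67) = 1, so the inverse exists.
Bézout: 1 = 16×67 − 21×51.
So 51⁻¹ ≡ −21 ≡ 46 (mod 67).

46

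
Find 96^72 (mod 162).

Using repeated squaring:
96^1 ≡ 96 (mod 162)
96^2 ≡ 96^2 = 9216 ≡ 144 (mod 162)
96^4 ≡ 144^2 = 20736 ≡ 0 (mod 162)
96^8 ≡ 0^2 = 0 (mod 162)
96^16 ≡ 0^2 = 0 (mod 162)
96^32 ≡ 0^2 = 0 (mod 162)
96^64 ≡ 0^2 = 0 (mod 162)
96^72 = 96^64 × 96^8 ≡ 0 × 0 (mod 162).
0 × 0 = 0 ≡ 0 (mod 162).

0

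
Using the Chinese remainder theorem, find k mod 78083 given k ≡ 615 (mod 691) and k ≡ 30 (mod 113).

47603

691⁻¹ mod 113: 691*87 ≡ 1 (mod 113), so 691⁻¹ ≡ 87.
k = 615 + 691*((30 − 615)*87 mod 113) = 615 + 691*68 = 47603.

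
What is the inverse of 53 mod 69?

By the extended Euclidean algorithm:
69 = 1×53 + 16
53 = 3×16 + 5
16 = 3×5 + 1
5 = 5×1 + 0
gcd(53, 69) = 1, so the inverse exists.
Back-substitute for 1:
1 = 1×16 − 3×5
  = −3×53 + 10×16
  = 10×69 − 13×53
So 53⁻¹ ≡ −13 ≡ 56 (mod 69).

56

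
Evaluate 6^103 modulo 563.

501

6^1 ≡ 6 (mod 563)
6^2 ≡ 6^2 = 36 (mod 563)
6^4 ≡ 36^2 = 1296 ≡ 170 (mod 563)
6^8 ≡ 170^2 = 28900 ≡ 187 (mod 563)
6^16 ≡ 187^2 = 34969 ≡ 63 (mod 563)
6^32 ≡ 63^2 = 3969 ≡ 28 (mod 563)
6^64 ≡ 28^2 = 784 ≡ 221 (mod 563)
6^103 = 6^64 × 6^32 × 6^4 × 6^2 × 6^1 ≡ 221 × 28 × 170 × 36 × 6 (mod 563).
Accumulate the product:
221 × 28 = 6188 ≡ 558
558 × 170 = 94860 ≡ 276
276 × 36 = 9936 ≡ 365
365 × 6 = 2190 ≡ 501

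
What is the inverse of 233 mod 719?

719 = 3·233 + 20
233 = 11·20 + 13
20 = 1·13 + 7
13 = 1·7 + 6
7 = 1·6 + 1
6 = 6·1 + 0
gcd(233, 719) = 1, so the inverse exists.
Bézout: 1 = 35·719 − 108·233.
So 233⁻¹ ≡ −108 ≡ 611 (mod 719).

611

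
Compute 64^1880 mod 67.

22

Using repeated squaring:
1880 in binary is 11101011000, i.e. 1880 = 1024 + 512 + 256 + 64 + 16 + 8.
64^1 ≡ 64 (mod 67)
64^2 ≡ 64^2 = 4096 ≡ 9 (mod 67)
64^4 ≡ 9^2 = 81 ≡ 14 (mod 67)
64^8 ≡ 14^2 = 196 ≡ 62 (mod 67)
64^16 ≡ 62^2 = 3844 ≡ 25 (mod 67)
64^32 ≡ 25^2 = 625 ≡ 22 (mod 67)
64^64 ≡ 22^2 = 484 ≡ 15 (mod 67)
64^128 ≡ 15^2 = 225 ≡ 24 (mod 67)
64^256 ≡ 24^2 = 576 ≡ 40 (mod 67)
64^512 ≡ 40^2 = 1600 ≡ 59 (mod 67)
64^1024 ≡ 59^2 = 3481 ≡ 64 (mod 67)
64^1880 = 64^1024 * 64^512 * 64^256 * 64^64 * 64^16 * 64^8 ≡ 64 * 59 * 40 * 15 * 25 * 62 (mod 67).
Accumulate the product:
64 * 59 = 3776 ≡ 24
24 * 40 = 960 ≡ 22
22 * 15 = 330 ≡ 62
62 * 25 = 1550 ≡ 9
9 * 62 = 558 ≡ 22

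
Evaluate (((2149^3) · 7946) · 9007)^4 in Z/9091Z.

5816

(2149)^3 ≡ 5614 (mod 9091)
5614 · 7946 = 44608844 ≡ 8398 (mod 9091)
8398 · 9007 = 75640786 ≡ 3666 (mod 9091)
(3666)^4 ≡ 5816 (mod 9091)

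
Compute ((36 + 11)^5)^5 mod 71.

23

36 + 11 = 47
(47)^5 ≡ 26 (mod 71)
(26)^5 ≡ 23 (mod 71)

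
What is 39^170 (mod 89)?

39^1 ≡ 39 (mod 89)
39^2 ≡ 39^2 = 1521 ≡ 8 (mod 89)
39^4 ≡ 8^2 = 64 (mod 89)
39^8 ≡ 64^2 = 4096 ≡ 2 (mod 89)
39^16 ≡ 2^2 = 4 (mod 89)
39^32 ≡ 4^2 = 16 (mod 89)
39^64 ≡ 16^2 = 256 ≡ 78 (mod 89)
39^128 ≡ 78^2 = 6084 ≡ 32 (mod 89)
39^170 = 39^128 · 39^32 · 39^8 · 39^2 ≡ 32 · 16 · 2 · 8 (mod 89).
Accumulate the product:
32 · 16 = 512 ≡ 67
67 · 2 = 134 ≡ 45
45 · 8 = 360 ≡ 4

4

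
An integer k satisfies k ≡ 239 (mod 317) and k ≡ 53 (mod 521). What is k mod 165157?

121967

317⁻¹ mod 521: 317·166 ≡ 1 (mod 521), so 317⁻¹ ≡ 166.
k = 239 + 317·((53 − 239)·166 mod 521) = 239 + 317·384 = 121967.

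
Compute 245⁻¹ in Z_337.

Run the extended Euclidean algorithm:
337 = 1*245 + 92
245 = 2*92 + 61
92 = 1*61 + 31
61 = 1*31 + 30
31 = 1*30 + 1
30 = 30*1 + 0
gcd(245, 337) = 1, so the inverse exists.
Back-substitute for 1:
1 = 1*31 − 1*30
  = −1*61 + 2*31
  = 2*92 − 3*61
  = −3*245 + 8*92
  = 8*337 − 11*245
So 245⁻¹ ≡ −11 ≡ 326 (mod 337).

326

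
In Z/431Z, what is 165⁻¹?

128

Run the extended Euclidean algorithm:
431 = 2×165 + 101
165 = 1×101 + 64
101 = 1×64 + 37
64 = 1×37 + 27
37 = 1×27 + 10
27 = 2×10 + 7
10 = 1×7 + 3
7 = 2×3 + 1
3 = 3×1 + 0
gcd(165, 431) = 1, so the inverse exists.
Back-substitute for 1:
1 = 1×7 − 2×3
  = −2×10 + 3×7
  = 3×27 − 8×10
  = −8×37 + 11×27
  = 11×64 − 19×37
  = −19×101 + 30×64
  = 30×165 − 49×101
  = −49×431 + 128×165
So 165⁻¹ ≡ 128 (mod 431).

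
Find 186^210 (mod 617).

Using repeated squaring:
210 in binary is 11010010, i.e. 210 = 128 + 64 + 16 + 2.
186^1 ≡ 186 (mod 617)
186^2 ≡ 186^2 = 34596 ≡ 44 (mod 617)
186^4 ≡ 44^2 = 1936 ≡ 85 (mod 617)
186^8 ≡ 85^2 = 7225 ≡ 438 (mod 617)
186^16 ≡ 438^2 = 191844 ≡ 574 (mod 617)
186^32 ≡ 574^2 = 329476 ≡ 615 (mod 617)
186^64 ≡ 615^2 = 378225 ≡ 4 (mod 617)
186^128 ≡ 4^2 = 16 (mod 617)
186^210 = 186^128 × 186^64 × 186^16 × 186^2 ≡ 16 × 4 × 574 × 44 (mod 617).
Accumulate the product:
16 × 4 = 64
64 × 574 = 36736 ≡ 333
333 × 44 = 14652 ≡ 461

461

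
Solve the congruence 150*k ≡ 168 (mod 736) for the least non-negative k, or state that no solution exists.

gcd(150, 736) = 2, and 2 | 168, so solutions exist.
Divide through by 2: 75*k mod 368 = 84.
75⁻¹ ≡ 211 (mod 368).
k ≡ 211*84 ≡ 60 (mod 368).
The smallest non-negative solution is k = 60.

60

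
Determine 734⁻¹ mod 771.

771 = 1*734 + 37
734 = 19*37 + 31
37 = 1*31 + 6
31 = 5*6 + 1
6 = 6*1 + 0
gcd(734, 771) = 1, so the inverse exists.
Bézout: 1 = −119*771 + 125*734.
So 734⁻¹ ≡ 125 (mod 771).

125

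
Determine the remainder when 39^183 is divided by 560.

By square-and-multiply:
183 in binary is 10110111, i.e. 183 = 128 + 32 + 16 + 4 + 2 + 1.
39^1 ≡ 39 (mod 560)
39^2 ≡ 39^2 = 1521 ≡ 401 (mod 560)
39^4 ≡ 401^2 = 160801 ≡ 81 (mod 560)
39^8 ≡ 81^2 = 6561 ≡ 401 (mod 560)
39^16 ≡ 401^2 = 160801 ≡ 81 (mod 560)
39^32 ≡ 81^2 = 6561 ≡ 401 (mod 560)
39^64 ≡ 401^2 = 160801 ≡ 81 (mod 560)
39^128 ≡ 81^2 = 6561 ≡ 401 (mod 560)
39^183 = 39^128 * 39^32 * 39^16 * 39^4 * 39^2 * 39^1 ≡ 401 * 401 * 81 * 81 * 401 * 39 (mod 560).
Accumulate the product:
401 * 401 = 160801 ≡ 81
81 * 81 = 6561 ≡ 401
401 * 81 = 32481 ≡ 1
1 * 401 = 401
401 * 39 = 15639 ≡ 519

519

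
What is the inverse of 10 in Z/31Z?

28

31 = 3*10 + 1
10 = 10*1 + 0
gcd(10, 31) = 1, so the inverse exists.
Back-substitute for 1:
1 = 1*31 − 3*10
So 10⁻¹ ≡ −3 ≡ 28 (mod 31).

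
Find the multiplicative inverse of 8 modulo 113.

Apply the Euclidean algorithm and back-substitute:
113 = 14·8 + 1
8 = 8·1 + 0
gcd(8, 113) = 1, so the inverse exists.
Bézout: 1 = 1·113 − 14·8.
So 8⁻¹ ≡ −14 ≡ 99 (mod 113).

99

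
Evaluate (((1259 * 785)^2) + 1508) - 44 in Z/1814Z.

919

1259 * 785 = 988315 ≡ 1499 (mod 1814)
(1499)^2 ≡ 1269 (mod 1814)
1269 + 1508 = 2777 ≡ 963 (mod 1814)
963 - 44 = 919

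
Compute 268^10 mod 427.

121

Compute successive squares:
10 in binary is 1010, i.e. 10 = 8 + 2.
268^1 ≡ 268 (mod 427)
268^2 ≡ 268^2 = 71824 ≡ 88 (mod 427)
268^4 ≡ 88^2 = 7744 ≡ 58 (mod 427)
268^8 ≡ 58^2 = 3364 ≡ 375 (mod 427)
268^10 = 268^8 · 268^2 ≡ 375 · 88 (mod 427).
375 · 88 = 33000 ≡ 121 (mod 427).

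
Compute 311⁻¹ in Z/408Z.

By the extended Euclidean algorithm:
408 = 1×311 + 97
311 = 3×97 + 20
97 = 4×20 + 17
20 = 1×17 + 3
17 = 5×3 + 2
3 = 1×2 + 1
2 = 2×1 + 0
gcd(311, 408) = 1, so the inverse exists.
Bézout: 1 = −109×408 + 143×311.
So 311⁻¹ ≡ 143 (mod 408).

143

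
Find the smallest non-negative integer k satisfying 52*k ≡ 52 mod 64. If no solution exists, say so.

gcd(52, 64) = 4, and 4 | 52, so solutions exist.
Divide through by 4: 13*k = 13 (mod 16).
13⁻¹ ≡ 5 (mod 16).
k ≡ 5*13 ≡ 1 (mod 16).
The smallest non-negative solution is k = 1.

1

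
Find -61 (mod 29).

26

-61 = -3*29 + 26, so -61 ≡ 26 (mod 29).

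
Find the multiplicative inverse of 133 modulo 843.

412

Run the extended Euclidean algorithm:
843 = 6·133 + 45
133 = 2·45 + 43
45 = 1·43 + 2
43 = 21·2 + 1
2 = 2·1 + 0
gcd(133, 843) = 1, so the inverse exists.
Back-substitute for 1:
1 = 1·43 − 21·2
  = −21·45 + 22·43
  = 22·133 − 65·45
  = −65·843 + 412·133
So 133⁻¹ ≡ 412 (mod 843).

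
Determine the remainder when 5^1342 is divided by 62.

5

Compute successive squares:
5^1 ≡ 5 (mod 62)
5^2 ≡ 5^2 = 25 (mod 62)
5^4 ≡ 25^2 = 625 ≡ 5 (mod 62)
5^8 ≡ 5^2 = 25 (mod 62)
5^16 ≡ 25^2 = 625 ≡ 5 (mod 62)
5^32 ≡ 5^2 = 25 (mod 62)
5^64 ≡ 25^2 = 625 ≡ 5 (mod 62)
5^128 ≡ 5^2 = 25 (mod 62)
5^256 ≡ 25^2 = 625 ≡ 5 (mod 62)
5^512 ≡ 5^2 = 25 (mod 62)
5^1024 ≡ 25^2 = 625 ≡ 5 (mod 62)
5^1342 = 5^1024 × 5^256 × 5^32 × 5^16 × 5^8 × 5^4 × 5^2 ≡ 5 × 5 × 25 × 5 × 25 × 5 × 25 (mod 62).
Accumulate the product:
5 × 5 = 25
25 × 25 = 625 ≡ 5
5 × 5 = 25
25 × 25 = 625 ≡ 5
5 × 5 = 25
25 × 25 = 625 ≡ 5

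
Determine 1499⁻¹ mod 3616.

275

Apply the Euclidean algorithm and back-substitute:
3616 = 2×1499 + 618
1499 = 2×618 + 263
618 = 2×263 + 92
263 = 2×92 + 79
92 = 1×79 + 13
79 = 6×13 + 1
13 = 13×1 + 0
gcd(1499, 3616) = 1, so the inverse exists.
Bézout: 1 = −114×3616 + 275×1499.
So 1499⁻¹ ≡ 275 (mod 3616).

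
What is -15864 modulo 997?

88

-15864 = -16·997 + 88, so -15864 ≡ 88 (mod 997).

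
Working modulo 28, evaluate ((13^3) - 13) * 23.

0

(13)^3 ≡ 13 (mod 28)
13 - 13 = 0
0 * 23 = 0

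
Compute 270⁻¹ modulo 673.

506

Apply the Euclidean algorithm and back-substitute:
673 = 2×270 + 133
270 = 2×133 + 4
133 = 33×4 + 1
4 = 4×1 + 0
gcd(270, 673) = 1, so the inverse exists.
Back-substitute for 1:
1 = 1×133 − 33×4
  = −33×270 + 67×133
  = 67×673 − 167×270
So 270⁻¹ ≡ −167 ≡ 506 (mod 673).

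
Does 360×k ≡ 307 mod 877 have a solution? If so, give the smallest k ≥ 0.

510

gcd(360, 877) = 1, so a unique solution mod 877 exists.
360⁻¹ ≡ 553 (mod 877).
k ≡ 553×307 ≡ 510 (mod 877).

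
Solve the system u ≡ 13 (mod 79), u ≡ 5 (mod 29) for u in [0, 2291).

92

79⁻¹ mod 29: 79·18 ≡ 1 (mod 29), so 79⁻¹ ≡ 18.
u = 13 + 79·((5 − 13)·18 mod 29) = 13 + 79·1 = 92.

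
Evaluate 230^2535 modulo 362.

180

By square-and-multiply:
2535 in binary is 100111100111, i.e. 2535 = 2048 + 256 + 128 + 64 + 32 + 4 + 2 + 1.
230^1 ≡ 230 (mod 362)
230^2 ≡ 230^2 = 52900 ≡ 48 (mod 362)
230^4 ≡ 48^2 = 2304 ≡ 132 (mod 362)
230^8 ≡ 132^2 = 17424 ≡ 48 (mod 362)
230^16 ≡ 48^2 = 2304 ≡ 132 (mod 362)
230^32 ≡ 132^2 = 17424 ≡ 48 (mod 362)
230^64 ≡ 48^2 = 2304 ≡ 132 (mod 362)
230^128 ≡ 132^2 = 17424 ≡ 48 (mod 362)
230^256 ≡ 48^2 = 2304 ≡ 132 (mod 362)
230^512 ≡ 132^2 = 17424 ≡ 48 (mod 362)
230^1024 ≡ 48^2 = 2304 ≡ 132 (mod 362)
230^2048 ≡ 132^2 = 17424 ≡ 48 (mod 362)
230^2535 = 230^2048 · 230^256 · 230^128 · 230^64 · 230^32 · 230^4 · 230^2 · 230^1 ≡ 48 · 132 · 48 · 132 · 48 · 132 · 48 · 230 (mod 362).
Accumulate the product:
48 · 132 = 6336 ≡ 182
182 · 48 = 8736 ≡ 48
48 · 132 = 6336 ≡ 182
182 · 48 = 8736 ≡ 48
48 · 132 = 6336 ≡ 182
182 · 48 = 8736 ≡ 48
48 · 230 = 11040 ≡ 180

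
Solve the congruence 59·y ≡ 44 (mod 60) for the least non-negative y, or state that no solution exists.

16

gcd(59, 60) = 1, so a unique solution mod 60 exists.
59⁻¹ ≡ 59 (mod 60).
y ≡ 59·44 ≡ 16 (mod 60).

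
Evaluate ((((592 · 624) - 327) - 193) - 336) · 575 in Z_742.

592 · 624 = 369408 ≡ 634 (mod 742)
634 - 327 = 307
307 - 193 = 114
114 - 336 = -222 ≡ 520 (mod 742)
520 · 575 = 299000 ≡ 716 (mod 742)

716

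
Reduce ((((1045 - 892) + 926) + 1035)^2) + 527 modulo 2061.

1045 - 892 = 153
153 + 926 = 1079
1079 + 1035 = 2114 ≡ 53 (mod 2061)
(53)^2 ≡ 748 (mod 2061)
748 + 527 = 1275

1275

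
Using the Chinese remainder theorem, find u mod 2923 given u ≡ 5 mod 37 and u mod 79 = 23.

2077

37⁻¹ mod 79: 37*47 ≡ 1 (mod 79), so 37⁻¹ ≡ 47.
u = 5 + 37*((23 − 5)*47 mod 79) = 5 + 37*56 = 2077.
Check: 2077 mod 37 = 5, 2077 mod 79 = 23. ✓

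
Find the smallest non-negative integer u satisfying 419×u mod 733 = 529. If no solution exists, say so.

38

gcd(419, 733) = 1, so a unique solution mod 733 exists.
419⁻¹ ≡ 7 (mod 733).
u ≡ 7×529 ≡ 38 (mod 733).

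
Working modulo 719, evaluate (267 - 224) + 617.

660

267 - 224 = 43
43 + 617 = 660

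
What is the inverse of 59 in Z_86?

By the extended Euclidean algorithm:
86 = 1*59 + 27
59 = 2*27 + 5
27 = 5*5 + 2
5 = 2*2 + 1
2 = 2*1 + 0
gcd(59, 86) = 1, so the inverse exists.
Back-substitute for 1:
1 = 1*5 − 2*2
  = −2*27 + 11*5
  = 11*59 − 24*27
  = −24*86 + 35*59
So 59⁻¹ ≡ 35 (mod 86).

35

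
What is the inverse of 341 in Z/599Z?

By the extended Euclidean algorithm:
599 = 1×341 + 258
341 = 1×258 + 83
258 = 3×83 + 9
83 = 9×9 + 2
9 = 4×2 + 1
2 = 2×1 + 0
gcd(341, 599) = 1, so the inverse exists.
Back-substitute for 1:
1 = 1×9 − 4×2
  = −4×83 + 37×9
  = 37×258 − 115×83
  = −115×341 + 152×258
  = 152×599 − 267×341
So 341⁻¹ ≡ −267 ≡ 332 (mod 599).

332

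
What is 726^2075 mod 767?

Using repeated squaring:
726^1 ≡ 726 (mod 767)
726^2 ≡ 726^2 = 527076 ≡ 147 (mod 767)
726^4 ≡ 147^2 = 21609 ≡ 133 (mod 767)
726^8 ≡ 133^2 = 17689 ≡ 48 (mod 767)
726^16 ≡ 48^2 = 2304 ≡ 3 (mod 767)
726^32 ≡ 3^2 = 9 (mod 767)
726^64 ≡ 9^2 = 81 (mod 767)
726^128 ≡ 81^2 = 6561 ≡ 425 (mod 767)
726^256 ≡ 425^2 = 180625 ≡ 380 (mod 767)
726^512 ≡ 380^2 = 144400 ≡ 204 (mod 767)
726^1024 ≡ 204^2 = 41616 ≡ 198 (mod 767)
726^2048 ≡ 198^2 = 39204 ≡ 87 (mod 767)
726^2075 = 726^2048 · 726^16 · 726^8 · 726^2 · 726^1 ≡ 87 · 3 · 48 · 147 · 726 (mod 767).
Accumulate the product:
87 · 3 = 261
261 · 48 = 12528 ≡ 256
256 · 147 = 37632 ≡ 49
49 · 726 = 35574 ≡ 292

292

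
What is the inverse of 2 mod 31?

31 = 15×2 + 1
2 = 2×1 + 0
gcd(2, 31) = 1, so the inverse exists.
Bézout: 1 = 1×31 − 15×2.
So 2⁻¹ ≡ −15 ≡ 16 (mod 31).

16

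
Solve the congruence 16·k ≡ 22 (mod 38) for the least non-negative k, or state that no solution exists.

gcd(16, 38) = 2, and 2 | 22, so solutions exist.
Divide through by 2: 8·k ≡ 11 mod 19.
8⁻¹ ≡ 12 (mod 19).
k ≡ 12·11 ≡ 18 (mod 19).
The smallest non-negative solution is k = 18.

18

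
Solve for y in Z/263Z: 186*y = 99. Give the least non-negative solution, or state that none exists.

gcd(186, 263) = 1, so a unique solution mod 263 exists.
186⁻¹ ≡ 222 (mod 263).
y ≡ 222*99 ≡ 149 (mod 263).

149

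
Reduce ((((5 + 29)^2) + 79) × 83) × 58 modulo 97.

5 + 29 = 34
(34)^2 ≡ 89 (mod 97)
89 + 79 = 168 ≡ 71 (mod 97)
71 × 83 = 5893 ≡ 73 (mod 97)
73 × 58 = 4234 ≡ 63 (mod 97)

63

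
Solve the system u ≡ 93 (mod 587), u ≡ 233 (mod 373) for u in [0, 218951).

587⁻¹ mod 373: 587·312 ≡ 1 (mod 373), so 587⁻¹ ≡ 312.
u = 93 + 587·((233 − 93)·312 mod 373) = 93 + 587·39 = 22986.

22986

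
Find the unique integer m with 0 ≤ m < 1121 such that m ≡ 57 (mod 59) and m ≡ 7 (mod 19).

824

59⁻¹ mod 19: 59×10 ≡ 1 (mod 19), so 59⁻¹ ≡ 10.
m = 57 + 59×((7 − 57)×10 mod 19) = 57 + 59×13 = 824.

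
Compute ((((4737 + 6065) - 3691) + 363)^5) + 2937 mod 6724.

4737 + 6065 = 10802 ≡ 4078 (mod 6724)
4078 - 3691 = 387
387 + 363 = 750
(750)^5 ≡ 3488 (mod 6724)
3488 + 2937 = 6425

6425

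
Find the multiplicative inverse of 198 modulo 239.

By the extended Euclidean algorithm:
239 = 1·198 + 41
198 = 4·41 + 34
41 = 1·34 + 7
34 = 4·7 + 6
7 = 1·6 + 1
6 = 6·1 + 0
gcd(198, 239) = 1, so the inverse exists.
Bézout: 1 = 29·239 − 35·198.
So 198⁻¹ ≡ −35 ≡ 204 (mod 239).

204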